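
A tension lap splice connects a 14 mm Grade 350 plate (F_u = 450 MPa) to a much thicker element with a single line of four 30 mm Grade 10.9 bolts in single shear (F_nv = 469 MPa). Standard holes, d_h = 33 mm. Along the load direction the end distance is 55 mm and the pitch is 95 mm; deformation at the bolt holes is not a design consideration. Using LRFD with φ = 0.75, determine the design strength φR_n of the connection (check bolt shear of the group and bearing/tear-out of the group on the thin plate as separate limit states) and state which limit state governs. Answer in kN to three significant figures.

995 kN (bolt shear governs)

Bolt shear: A_b = π·30²/4 = 706.9 mm²; R_n = 469 × 706.9 × 4 × 1 / 1000 = 1326 kN → 0.75 × 1326 = 995 kN.
Bearing (1.5 l_c t F_u ≤ 3.0 d t F_u): upper limit = 3.0·30·14·450 / 1000 = 567 kN.
  Edge l_c = 55 − 33/2 = 38.5 → r_n = 363.8 kN; interior l_c = 95 − 33 = 62 → r_n = 567 kN.
  R_n,bearing = 1·363.8 + 3·567 = 2065 kN → 0.75 × 2065 = 1550 kN.
Bolt shear governs: 995 kN.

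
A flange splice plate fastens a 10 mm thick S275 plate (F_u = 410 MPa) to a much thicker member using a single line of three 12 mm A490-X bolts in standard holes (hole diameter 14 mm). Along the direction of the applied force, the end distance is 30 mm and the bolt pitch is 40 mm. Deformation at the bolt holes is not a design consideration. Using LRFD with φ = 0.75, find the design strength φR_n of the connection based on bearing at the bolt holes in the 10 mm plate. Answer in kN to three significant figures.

327 kN

Per bolt r_n = 1.5 l_c t F_u ≤ 3.0 d t F_u; upper limit = 3.0 × 12 × 10 × 410 / 1000 = 147.6 kN.
Edge bolt: l_c = 30 − 14/2 = 23 mm → 1.5 × 23 × 10 × 410 / 1000 = 141.5 → r_n = 141.5 kN.
Interior bolts: l_c = 40 − 14 = 26 mm → 1.5 × 26 × 10 × 410 / 1000 = 159.9 → r_n = 147.6 kN.
R_n = 1 × 141.5 + 2 × 147.6 = 436.6 kN.
Design strength φR_n = 0.75 × 436.6 = 327 kN.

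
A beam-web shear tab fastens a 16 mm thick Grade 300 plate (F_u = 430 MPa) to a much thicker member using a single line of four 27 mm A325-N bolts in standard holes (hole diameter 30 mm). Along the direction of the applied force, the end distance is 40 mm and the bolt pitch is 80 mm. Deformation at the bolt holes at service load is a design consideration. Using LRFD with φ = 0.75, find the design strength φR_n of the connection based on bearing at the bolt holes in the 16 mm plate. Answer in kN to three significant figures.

1080 kN

Per bolt r_n = 1.2 l_c t F_u ≤ 2.4 d t F_u; upper limit = 2.4 × 27 × 16 × 430 / 1000 = 445.8 kN.
Edge bolt: l_c = 40 − 30/2 = 25 mm → 1.2 × 25 × 16 × 430 / 1000 = 206.4 → r_n = 206.4 kN.
Interior bolts: l_c = 80 − 30 = 50 mm → 1.2 × 50 × 16 × 430 / 1000 = 412.8 → r_n = 412.8 kN.
R_n = 1 × 206.4 + 3 × 412.8 = 1445 kN.
Design strength φR_n = 0.75 × 1445 = 1080 kN.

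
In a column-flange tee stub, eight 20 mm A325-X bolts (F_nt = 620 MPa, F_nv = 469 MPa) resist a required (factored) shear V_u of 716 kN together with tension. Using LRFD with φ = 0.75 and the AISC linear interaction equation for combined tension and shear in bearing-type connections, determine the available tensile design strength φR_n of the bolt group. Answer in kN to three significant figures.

573 kN

A_b = π·20²/4 = 314.2 mm²; f_rv = 716 × 1000 / (8 × 314.2) = 284.9 MPa.
F'_nt = 1.3 F_nt − (F_nt / φF_nv) f_rv = 1.3·620 − (620/(0.75·469))·284.9 = 303.9 MPa, capped at F_nt → F'_nt = 303.9 MPa.
R_n = F'_nt · A_b · n = 303.9 × 314.2 × 8 / 1000 = 763.7 kN.
Design strength φR_n = 0.75 × 763.7 = 573 kN.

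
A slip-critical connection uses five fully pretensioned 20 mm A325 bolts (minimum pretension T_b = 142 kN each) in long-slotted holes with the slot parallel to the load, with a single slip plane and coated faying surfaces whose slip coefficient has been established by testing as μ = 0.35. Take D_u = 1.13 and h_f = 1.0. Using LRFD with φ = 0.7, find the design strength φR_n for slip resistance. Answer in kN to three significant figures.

197 kN

R_n = μ · D_u · h_f · T_b · n_s · n_b = 0.35 × 1.13 × 1.0 × 142 × 1 × 5 = 280.8 kN.
Design strength φR_n = 0.7 × 280.8 = 197 kN.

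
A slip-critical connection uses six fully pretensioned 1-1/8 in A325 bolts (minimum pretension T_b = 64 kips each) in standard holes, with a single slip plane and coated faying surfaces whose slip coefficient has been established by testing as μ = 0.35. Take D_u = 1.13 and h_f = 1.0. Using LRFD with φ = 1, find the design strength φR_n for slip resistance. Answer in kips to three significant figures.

152 kips

R_n = μ · D_u · h_f · T_b · n_s · n_b = 0.35 × 1.13 × 1.0 × 64 × 1 × 6 = 151.9 kips.
Design strength φR_n = 1 × 151.9 = 152 kips.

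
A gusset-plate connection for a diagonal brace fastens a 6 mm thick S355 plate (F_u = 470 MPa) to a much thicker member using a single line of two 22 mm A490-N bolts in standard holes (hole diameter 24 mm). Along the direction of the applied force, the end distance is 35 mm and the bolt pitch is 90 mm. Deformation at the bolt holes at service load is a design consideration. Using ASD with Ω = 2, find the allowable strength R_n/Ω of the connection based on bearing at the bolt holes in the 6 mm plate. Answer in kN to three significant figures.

113 kN

Per bolt r_n = 1.2 l_c t F_u ≤ 2.4 d t F_u; upper limit = 2.4 × 22 × 6 × 470 / 1000 = 148.9 kN.
Edge bolt: l_c = 35 − 24/2 = 23 mm → 1.2 × 23 × 6 × 470 / 1000 = 77.83 → r_n = 77.83 kN.
Interior bolts: l_c = 90 − 24 = 66 mm → 1.2 × 66 × 6 × 470 / 1000 = 223.3 → r_n = 148.9 kN.
R_n = 1 × 77.83 + 1 × 148.9 = 226.7 kN.
Allowable strength R_n/Ω = 226.7 / 2 = 113 kN.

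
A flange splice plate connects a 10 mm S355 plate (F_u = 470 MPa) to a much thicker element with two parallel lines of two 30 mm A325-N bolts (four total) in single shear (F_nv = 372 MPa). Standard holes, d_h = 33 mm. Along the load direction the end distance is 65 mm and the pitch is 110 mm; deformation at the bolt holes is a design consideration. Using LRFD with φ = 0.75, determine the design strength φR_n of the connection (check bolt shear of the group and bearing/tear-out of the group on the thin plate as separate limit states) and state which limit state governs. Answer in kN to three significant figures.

789 kN (bolt shear governs)

Bolt shear: A_b = π·30²/4 = 706.9 mm²; R_n = 372 × 706.9 × 4 × 1 / 1000 = 1052 kN → 0.75 × 1052 = 789 kN.
Bearing (1.2 l_c t F_u ≤ 2.4 d t F_u): upper limit = 2.4·30·10·470 / 1000 = 338.4 kN.
  Edge l_c = 65 − 33/2 = 48.5 → r_n = 273.5 kN; interior l_c = 110 − 33 = 77 → r_n = 338.4 kN.
  R_n,bearing = 2·273.5 + 2·338.4 = 1224 kN → 0.75 × 1224 = 918 kN.
Bolt shear governs: 789 kN.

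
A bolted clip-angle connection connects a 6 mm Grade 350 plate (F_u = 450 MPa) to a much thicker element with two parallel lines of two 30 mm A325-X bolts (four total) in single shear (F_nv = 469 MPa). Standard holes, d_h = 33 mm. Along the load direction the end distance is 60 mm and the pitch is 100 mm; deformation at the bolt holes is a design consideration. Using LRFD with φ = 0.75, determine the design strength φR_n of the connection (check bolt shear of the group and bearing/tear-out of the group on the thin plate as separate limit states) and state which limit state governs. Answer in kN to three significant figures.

Bolt shear: A_b = π·30²/4 = 706.9 mm²; R_n = 469 × 706.9 × 4 × 1 / 1000 = 1326 kN → 0.75 × 1326 = 995 kN.
Bearing (1.2 l_c t F_u ≤ 2.4 d t F_u): upper limit = 2.4·30·6·450 / 1000 = 194.4 kN.
  Edge l_c = 60 − 33/2 = 43.5 → r_n = 140.9 kN; interior l_c = 100 − 33 = 67 → r_n = 194.4 kN.
  R_n,bearing = 2·140.9 + 2·194.4 = 670.7 kN → 0.75 × 670.7 = 503 kN.
Bearing governs: 503 kN.

503 kN (bearing governs)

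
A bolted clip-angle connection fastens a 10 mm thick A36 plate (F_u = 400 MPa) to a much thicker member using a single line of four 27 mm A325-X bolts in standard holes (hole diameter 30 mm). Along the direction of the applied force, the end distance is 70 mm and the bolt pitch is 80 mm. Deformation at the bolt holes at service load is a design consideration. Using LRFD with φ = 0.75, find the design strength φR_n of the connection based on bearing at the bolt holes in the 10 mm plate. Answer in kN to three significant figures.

734 kN

Per bolt r_n = 1.2 l_c t F_u ≤ 2.4 d t F_u; upper limit = 2.4 × 27 × 10 × 400 / 1000 = 259.2 kN.
Edge bolt: l_c = 70 − 30/2 = 55 mm → 1.2 × 55 × 10 × 400 / 1000 = 264 → r_n = 259.2 kN.
Interior bolts: l_c = 80 − 30 = 50 mm → 1.2 × 50 × 10 × 400 / 1000 = 240 → r_n = 240 kN.
R_n = 1 × 259.2 + 3 × 240 = 979.2 kN.
Design strength φR_n = 0.75 × 979.2 = 734 kN.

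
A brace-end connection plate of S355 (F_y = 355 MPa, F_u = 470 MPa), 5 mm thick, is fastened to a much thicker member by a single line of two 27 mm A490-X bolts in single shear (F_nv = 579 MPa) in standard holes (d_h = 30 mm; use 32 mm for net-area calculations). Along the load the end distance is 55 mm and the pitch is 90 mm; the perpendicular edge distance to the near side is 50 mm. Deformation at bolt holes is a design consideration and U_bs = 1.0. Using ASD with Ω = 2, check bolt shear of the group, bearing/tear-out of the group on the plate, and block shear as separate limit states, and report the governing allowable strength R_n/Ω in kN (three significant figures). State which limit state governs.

Bolt shear: A_b = π·27²/4 = 572.6 mm²; R_n = 579 × 572.6 × 2 × 1 / 1000 = 663 kN → 663 / 2 = 332 kN.
Bearing: edge l_c = 40, r_n = 112.8 kN; interior l_c = 60, r_n = 152.3 kN; R_n = 112.8 + 1·152.3 = 265.1 kN → 133 kN.
Block shear: A_gv = 725, A_nv = 485, A_nt = 170 mm²; R_n = min(0.6F_uA_nv, 0.6F_yA_gv) + U_bs·F_u·A_nt = 216.7 kN → 108 kN.
Block shear governs: 108 kN.

108 kN (block shear governs)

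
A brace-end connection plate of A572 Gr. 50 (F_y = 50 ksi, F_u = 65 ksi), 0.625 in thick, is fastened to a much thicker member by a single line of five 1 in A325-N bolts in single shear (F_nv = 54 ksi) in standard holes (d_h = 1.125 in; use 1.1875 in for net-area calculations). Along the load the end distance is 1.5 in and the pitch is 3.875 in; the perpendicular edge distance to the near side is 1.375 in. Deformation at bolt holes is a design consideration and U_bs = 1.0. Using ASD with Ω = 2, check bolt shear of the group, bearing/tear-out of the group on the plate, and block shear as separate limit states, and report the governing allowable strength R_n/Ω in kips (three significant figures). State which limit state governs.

106 kips (bolt shear governs)

Bolt shear: A_b = π·1²/4 = 0.7854 in²; R_n = 54 × 0.7854 × 5 × 1 = 212.1 kips → 212.1 / 2 = 106 kips.
Bearing: edge l_c = 0.9375, r_n = 45.7 kips; interior l_c = 2.75, r_n = 97.5 kips; R_n = 45.7 + 4·97.5 = 435.7 kips → 218 kips.
Block shear: A_gv = 10.62, A_nv = 7.285, A_nt = 0.4883 in²; R_n = min(0.6F_uA_nv, 0.6F_yA_gv) + U_bs·F_u·A_nt = 315.9 kips → 158 kips.
Bolt shear governs: 106 kips.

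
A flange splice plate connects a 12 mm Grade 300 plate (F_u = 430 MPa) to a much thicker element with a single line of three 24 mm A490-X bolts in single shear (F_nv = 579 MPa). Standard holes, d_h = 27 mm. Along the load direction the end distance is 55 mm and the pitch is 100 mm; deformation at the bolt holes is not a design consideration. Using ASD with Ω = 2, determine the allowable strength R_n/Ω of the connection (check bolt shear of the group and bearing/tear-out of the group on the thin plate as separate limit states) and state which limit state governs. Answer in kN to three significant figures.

Bolt shear: A_b = π·24²/4 = 452.4 mm²; R_n = 579 × 452.4 × 3 × 1 / 1000 = 785.8 kN → 785.8 / 2 = 393 kN.
Bearing (1.5 l_c t F_u ≤ 3.0 d t F_u): upper limit = 3.0·24·12·430 / 1000 = 371.5 kN.
  Edge l_c = 55 − 27/2 = 41.5 → r_n = 321.2 kN; interior l_c = 100 − 27 = 73 → r_n = 371.5 kN.
  R_n,bearing = 1·321.2 + 2·371.5 = 1064 kN → 1064 / 2 = 532 kN.
Bolt shear governs: 393 kN.

393 kN (bolt shear governs)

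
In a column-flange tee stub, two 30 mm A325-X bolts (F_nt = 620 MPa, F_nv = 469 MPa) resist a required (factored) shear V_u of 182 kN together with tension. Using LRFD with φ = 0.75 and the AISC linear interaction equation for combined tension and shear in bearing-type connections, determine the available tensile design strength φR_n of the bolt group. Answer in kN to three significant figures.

614 kN

A_b = π·30²/4 = 706.9 mm²; f_rv = 182 × 1000 / (2 × 706.9) = 128.7 MPa.
F'_nt = 1.3 F_nt − (F_nt / φF_nv) f_rv = 1.3·620 − (620/(0.75·469))·128.7 = 579.1 MPa, capped at F_nt → F'_nt = 579.1 MPa.
R_n = F'_nt · A_b · n = 579.1 × 706.9 × 2 / 1000 = 818.7 kN.
Design strength φR_n = 0.75 × 818.7 = 614 kN.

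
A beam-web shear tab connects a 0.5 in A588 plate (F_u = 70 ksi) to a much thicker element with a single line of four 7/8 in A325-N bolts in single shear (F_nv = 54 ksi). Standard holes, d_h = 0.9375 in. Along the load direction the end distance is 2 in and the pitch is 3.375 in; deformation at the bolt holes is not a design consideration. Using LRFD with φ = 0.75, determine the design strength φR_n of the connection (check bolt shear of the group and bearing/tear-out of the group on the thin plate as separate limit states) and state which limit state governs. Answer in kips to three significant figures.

97.4 kips (bolt shear governs)

Bolt shear: A_b = π·0.875²/4 = 0.6013 in²; R_n = 54 × 0.6013 × 4 × 1 = 129.9 kips → 0.75 × 129.9 = 97.4 kips.
Bearing (1.5 l_c t F_u ≤ 3.0 d t F_u): upper limit = 3.0·0.875·0.5·70 = 91.88 kips.
  Edge l_c = 2 − 0.9375/2 = 1.531 → r_n = 80.39 kips; interior l_c = 3.375 − 0.9375 = 2.438 → r_n = 91.88 kips.
  R_n,bearing = 1·80.39 + 3·91.88 = 356 kips → 0.75 × 356 = 267 kips.
Bolt shear governs: 97.4 kips.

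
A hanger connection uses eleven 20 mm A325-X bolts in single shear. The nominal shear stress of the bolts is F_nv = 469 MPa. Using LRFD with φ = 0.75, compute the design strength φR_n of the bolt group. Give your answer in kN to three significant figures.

A_b = π × 20² / 4 = 314.2 mm².
R_n = F_nv · A_b · n · n_s = 469 × 314.2 × 11 × 1 / 1000 = 1621 kN.
Design strength φR_n = 0.75 × 1621 = 1220 kN.

1220 kN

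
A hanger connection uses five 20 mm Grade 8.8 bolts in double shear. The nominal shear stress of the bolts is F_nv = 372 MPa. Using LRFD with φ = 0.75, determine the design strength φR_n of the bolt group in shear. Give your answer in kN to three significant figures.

A_b = π × 20² / 4 = 314.2 mm².
R_n = F_nv · A_b · n · n_s = 372 × 314.2 × 5 × 2 / 1000 = 1169 kN.
Design strength φR_n = 0.75 × 1169 = 877 kN.

877 kN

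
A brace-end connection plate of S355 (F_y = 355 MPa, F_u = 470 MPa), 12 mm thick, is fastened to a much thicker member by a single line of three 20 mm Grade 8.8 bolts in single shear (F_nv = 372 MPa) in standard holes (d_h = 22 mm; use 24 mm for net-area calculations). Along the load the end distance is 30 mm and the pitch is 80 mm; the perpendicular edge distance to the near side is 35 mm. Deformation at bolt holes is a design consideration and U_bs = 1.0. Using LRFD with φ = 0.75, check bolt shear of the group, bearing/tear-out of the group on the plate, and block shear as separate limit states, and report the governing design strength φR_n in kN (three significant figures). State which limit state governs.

263 kN (bolt shear governs)

Bolt shear: A_b = π·20²/4 = 314.2 mm²; R_n = 372 × 314.2 × 3 × 1 / 1000 = 350.6 kN → 0.75 × 350.6 = 263 kN.
Bearing: edge l_c = 19, r_n = 128.6 kN; interior l_c = 58, r_n = 270.7 kN; R_n = 128.6 + 2·270.7 = 670 kN → 503 kN.
Block shear: A_gv = 2280, A_nv = 1560, A_nt = 276 mm²; R_n = min(0.6F_uA_nv, 0.6F_yA_gv) + U_bs·F_u·A_nt = 569.6 kN → 427 kN.
Bolt shear governs: 263 kN.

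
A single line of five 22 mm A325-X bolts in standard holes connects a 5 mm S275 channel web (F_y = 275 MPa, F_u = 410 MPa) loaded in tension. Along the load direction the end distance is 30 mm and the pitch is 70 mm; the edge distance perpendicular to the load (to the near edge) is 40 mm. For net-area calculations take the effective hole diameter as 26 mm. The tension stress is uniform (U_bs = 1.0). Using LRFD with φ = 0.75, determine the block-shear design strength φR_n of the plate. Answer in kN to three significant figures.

220 kN

Shear plane L_v = 30 + 4·70 = 310 mm; A_gv = 310 × 5 = 1550 mm².
A_nv = (310 − 4.5·26) × 5 = 965 mm².
A_nt = (40 − 0.5·26) × 5 = 135 mm².
0.6 F_u A_nv = 237.4 kN; 0.6 F_y A_gv = 255.8 kN → shear rupture governs the shear term.
R_n = 237.4 + 1.0 × 410 × 135 / 1000 = 292.7 kN.
Design strength φR_n = 0.75 × 292.7 = 220 kN.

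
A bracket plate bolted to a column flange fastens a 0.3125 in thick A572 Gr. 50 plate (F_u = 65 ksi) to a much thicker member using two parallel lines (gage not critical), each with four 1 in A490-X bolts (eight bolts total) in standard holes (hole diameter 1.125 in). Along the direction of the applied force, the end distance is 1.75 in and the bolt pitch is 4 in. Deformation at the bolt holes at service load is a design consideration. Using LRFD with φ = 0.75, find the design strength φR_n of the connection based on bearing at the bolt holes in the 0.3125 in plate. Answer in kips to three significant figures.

Per bolt r_n = 1.2 l_c t F_u ≤ 2.4 d t F_u; upper limit = 2.4 × 1 × 0.3125 × 65 = 48.75 kips.
Edge bolt: l_c = 1.75 − 1.125/2 = 1.188 in → 1.2 × 1.188 × 0.3125 × 65 = 28.95 → r_n = 28.95 kips.
Interior bolts: l_c = 4 − 1.125 = 2.875 in → 1.2 × 2.875 × 0.3125 × 65 = 70.08 → r_n = 48.75 kips.
R_n = 2 × 28.95 + 6 × 48.75 = 350.4 kips.
Design strength φR_n = 0.75 × 350.4 = 263 kips.

263 kips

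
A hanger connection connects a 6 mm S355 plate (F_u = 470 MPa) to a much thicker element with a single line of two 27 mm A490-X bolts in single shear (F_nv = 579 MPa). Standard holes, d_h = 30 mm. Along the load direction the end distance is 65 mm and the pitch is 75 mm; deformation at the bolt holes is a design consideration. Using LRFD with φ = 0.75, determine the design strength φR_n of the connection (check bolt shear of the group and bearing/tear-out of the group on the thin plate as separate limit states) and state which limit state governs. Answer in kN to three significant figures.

241 kN (bearing governs)

Bolt shear: A_b = π·27²/4 = 572.6 mm²; R_n = 579 × 572.6 × 2 × 1 / 1000 = 663 kN → 0.75 × 663 = 497 kN.
Bearing (1.2 l_c t F_u ≤ 2.4 d t F_u): upper limit = 2.4·27·6·470 / 1000 = 182.7 kN.
  Edge l_c = 65 − 30/2 = 50 → r_n = 169.2 kN; interior l_c = 75 − 30 = 45 → r_n = 152.3 kN.
  R_n,bearing = 1·169.2 + 1·152.3 = 321.5 kN → 0.75 × 321.5 = 241 kN.
Bearing governs: 241 kN.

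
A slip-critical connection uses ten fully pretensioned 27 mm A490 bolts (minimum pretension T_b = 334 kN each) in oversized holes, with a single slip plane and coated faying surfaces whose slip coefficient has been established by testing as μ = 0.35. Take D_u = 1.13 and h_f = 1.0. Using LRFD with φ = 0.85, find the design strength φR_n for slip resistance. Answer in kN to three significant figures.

R_n = μ · D_u · h_f · T_b · n_s · n_b = 0.35 × 1.13 × 1.0 × 334 × 1 × 10 = 1321 kN.
Design strength φR_n = 0.85 × 1321 = 1120 kN.

1120 kN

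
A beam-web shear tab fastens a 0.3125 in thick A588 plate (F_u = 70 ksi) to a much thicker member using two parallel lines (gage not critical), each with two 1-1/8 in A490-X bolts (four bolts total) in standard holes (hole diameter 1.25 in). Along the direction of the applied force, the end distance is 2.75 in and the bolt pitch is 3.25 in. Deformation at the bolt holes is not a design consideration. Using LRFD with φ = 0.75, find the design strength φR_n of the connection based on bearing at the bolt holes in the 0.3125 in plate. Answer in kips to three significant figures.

203 kips

Per bolt r_n = 1.5 l_c t F_u ≤ 3.0 d t F_u; upper limit = 3.0 × 1.125 × 0.3125 × 70 = 73.83 kips.
Edge bolt: l_c = 2.75 − 1.25/2 = 2.125 in → 1.5 × 2.125 × 0.3125 × 70 = 69.73 → r_n = 69.73 kips.
Interior bolts: l_c = 3.25 − 1.25 = 2 in → 1.5 × 2 × 0.3125 × 70 = 65.62 → r_n = 65.62 kips.
R_n = 2 × 69.73 + 2 × 65.62 = 270.7 kips.
Design strength φR_n = 0.75 × 270.7 = 203 kips.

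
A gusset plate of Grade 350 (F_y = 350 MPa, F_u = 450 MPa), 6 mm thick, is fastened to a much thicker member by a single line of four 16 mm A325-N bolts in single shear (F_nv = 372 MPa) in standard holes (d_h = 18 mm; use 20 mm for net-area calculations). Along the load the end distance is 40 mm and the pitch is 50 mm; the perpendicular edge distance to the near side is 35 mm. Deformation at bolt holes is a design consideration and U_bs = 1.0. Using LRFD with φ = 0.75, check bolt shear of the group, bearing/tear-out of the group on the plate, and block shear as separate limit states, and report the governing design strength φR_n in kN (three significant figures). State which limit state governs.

196 kN (block shear governs)

Bolt shear: A_b = π·16²/4 = 201.1 mm²; R_n = 372 × 201.1 × 4 × 1 / 1000 = 299.2 kN → 0.75 × 299.2 = 224 kN.
Bearing: edge l_c = 31, r_n = 100.4 kN; interior l_c = 32, r_n = 103.7 kN; R_n = 100.4 + 3·103.7 = 411.5 kN → 309 kN.
Block shear: A_gv = 1140, A_nv = 720, A_nt = 150 mm²; R_n = min(0.6F_uA_nv, 0.6F_yA_gv) + U_bs·F_u·A_nt = 261.9 kN → 196 kN.
Block shear governs: 196 kN.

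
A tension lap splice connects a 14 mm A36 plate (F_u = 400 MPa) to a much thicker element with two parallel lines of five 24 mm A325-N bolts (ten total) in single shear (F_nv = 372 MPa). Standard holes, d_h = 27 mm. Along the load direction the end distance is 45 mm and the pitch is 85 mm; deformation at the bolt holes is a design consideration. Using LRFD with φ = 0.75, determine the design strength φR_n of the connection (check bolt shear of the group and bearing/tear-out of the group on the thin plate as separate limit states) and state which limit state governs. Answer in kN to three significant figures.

Bolt shear: A_b = π·24²/4 = 452.4 mm²; R_n = 372 × 452.4 × 10 × 1 / 1000 = 1683 kN → 0.75 × 1683 = 1260 kN.
Bearing (1.2 l_c t F_u ≤ 2.4 d t F_u): upper limit = 2.4·24·14·400 / 1000 = 322.6 kN.
  Edge l_c = 45 − 27/2 = 31.5 → r_n = 211.7 kN; interior l_c = 85 − 27 = 58 → r_n = 322.6 kN.
  R_n,bearing = 2·211.7 + 8·322.6 = 3004 kN → 0.75 × 3004 = 2250 kN.
Bolt shear governs: 1260 kN.

1260 kN (bolt shear governs)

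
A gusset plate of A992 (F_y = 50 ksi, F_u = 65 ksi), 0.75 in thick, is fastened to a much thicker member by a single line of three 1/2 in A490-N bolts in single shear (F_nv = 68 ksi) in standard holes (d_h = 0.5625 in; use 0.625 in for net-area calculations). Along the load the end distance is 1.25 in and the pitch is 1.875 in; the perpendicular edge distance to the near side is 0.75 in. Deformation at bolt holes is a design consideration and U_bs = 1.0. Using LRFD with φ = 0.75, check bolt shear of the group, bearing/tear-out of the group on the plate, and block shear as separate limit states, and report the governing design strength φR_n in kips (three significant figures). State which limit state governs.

Bolt shear: A_b = π·0.5²/4 = 0.1963 in²; R_n = 68 × 0.1963 × 3 × 1 = 40.06 kips → 0.75 × 40.06 = 30 kips.
Bearing: edge l_c = 0.9688, r_n = 56.67 kips; interior l_c = 1.312, r_n = 58.5 kips; R_n = 56.67 + 2·58.5 = 173.7 kips → 130 kips.
Block shear: A_gv = 3.75, A_nv = 2.578, A_nt = 0.3281 in²; R_n = min(0.6F_uA_nv, 0.6F_yA_gv) + U_bs·F_u·A_nt = 121.9 kips → 91.4 kips.
Bolt shear governs: 30 kips.

30 kips (bolt shear governs)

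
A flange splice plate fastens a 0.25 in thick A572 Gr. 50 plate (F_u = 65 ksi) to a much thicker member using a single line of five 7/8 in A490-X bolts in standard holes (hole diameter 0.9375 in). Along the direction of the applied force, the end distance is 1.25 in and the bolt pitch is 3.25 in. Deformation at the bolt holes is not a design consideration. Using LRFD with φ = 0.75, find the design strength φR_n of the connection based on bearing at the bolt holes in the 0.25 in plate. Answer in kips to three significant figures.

Per bolt r_n = 1.5 l_c t F_u ≤ 3.0 d t F_u; upper limit = 3.0 × 0.875 × 0.25 × 65 = 42.66 kips.
Edge bolt: l_c = 1.25 − 0.9375/2 = 0.7812 in → 1.5 × 0.7812 × 0.25 × 65 = 19.04 → r_n = 19.04 kips.
Interior bolts: l_c = 3.25 − 0.9375 = 2.312 in → 1.5 × 2.312 × 0.25 × 65 = 56.37 → r_n = 42.66 kips.
R_n = 1 × 19.04 + 4 × 42.66 = 189.7 kips.
Design strength φR_n = 0.75 × 189.7 = 142 kips.

142 kips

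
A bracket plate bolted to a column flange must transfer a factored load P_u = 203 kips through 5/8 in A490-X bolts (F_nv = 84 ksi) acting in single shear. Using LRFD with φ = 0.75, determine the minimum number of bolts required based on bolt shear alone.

A_b = π·0.625²/4 = 0.3068 in².
Per-bolt design strength φR_n = 0.75 × 84 × 0.3068 × 1 = 19.33 kips.
n ≥ 203 / 19.33 = 10.5 → use 11 bolts.

11 bolts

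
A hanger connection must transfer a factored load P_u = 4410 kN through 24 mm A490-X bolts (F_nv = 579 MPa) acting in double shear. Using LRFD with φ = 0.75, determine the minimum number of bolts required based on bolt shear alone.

A_b = π·24²/4 = 452.4 mm².
Per-bolt design strength φR_n = 0.75 × 579 × 452.4 × 2 / 1000 = 392.9 kN.
n ≥ 4410 / 392.9 = 11.22 → use 12 bolts.

12 bolts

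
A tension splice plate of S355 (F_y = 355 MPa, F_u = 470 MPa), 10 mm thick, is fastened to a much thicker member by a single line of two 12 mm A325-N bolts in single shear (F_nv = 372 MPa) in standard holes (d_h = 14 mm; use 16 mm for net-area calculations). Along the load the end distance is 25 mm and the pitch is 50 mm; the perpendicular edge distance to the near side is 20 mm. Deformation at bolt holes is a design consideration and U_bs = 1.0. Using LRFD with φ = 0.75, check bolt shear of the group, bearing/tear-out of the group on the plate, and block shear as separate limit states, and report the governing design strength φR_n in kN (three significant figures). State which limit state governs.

63.1 kN (bolt shear governs)

Bolt shear: A_b = π·12²/4 = 113.1 mm²; R_n = 372 × 113.1 × 2 × 1 / 1000 = 84.14 kN → 0.75 × 84.14 = 63.1 kN.
Bearing: edge l_c = 18, r_n = 101.5 kN; interior l_c = 36, r_n = 135.4 kN; R_n = 101.5 + 1·135.4 = 236.9 kN → 178 kN.
Block shear: A_gv = 750, A_nv = 510, A_nt = 120 mm²; R_n = min(0.6F_uA_nv, 0.6F_yA_gv) + U_bs·F_u·A_nt = 200.2 kN → 150 kN.
Bolt shear governs: 63.1 kN.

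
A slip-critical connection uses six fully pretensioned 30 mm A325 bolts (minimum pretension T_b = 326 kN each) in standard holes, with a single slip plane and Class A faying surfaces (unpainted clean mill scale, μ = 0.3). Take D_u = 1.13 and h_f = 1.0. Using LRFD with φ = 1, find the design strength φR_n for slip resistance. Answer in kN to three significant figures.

663 kN

R_n = μ · D_u · h_f · T_b · n_s · n_b = 0.3 × 1.13 × 1.0 × 326 × 1 × 6 = 663.1 kN.
Design strength φR_n = 1 × 663.1 = 663 kN.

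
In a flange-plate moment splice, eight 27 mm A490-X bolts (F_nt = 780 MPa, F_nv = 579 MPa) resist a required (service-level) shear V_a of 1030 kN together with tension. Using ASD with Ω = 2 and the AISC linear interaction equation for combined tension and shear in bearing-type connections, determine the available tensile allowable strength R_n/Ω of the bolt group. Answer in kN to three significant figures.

A_b = π·27²/4 = 572.6 mm²; f_rv = 1030 × 1000 / (8 × 572.6) = 224.9 MPa.
F'_nt = 1.3 F_nt − (Ω F_nt / F_nv) f_rv = 1.3·780 − (2·780/579)·224.9 = 408.1 MPa, capped at F_nt → F'_nt = 408.1 MPa.
R_n = F'_nt · A_b · n = 408.1 × 572.6 × 8 / 1000 = 1869 kN.
Allowable strength R_n/Ω = 1869 / 2 = 935 kN.

935 kN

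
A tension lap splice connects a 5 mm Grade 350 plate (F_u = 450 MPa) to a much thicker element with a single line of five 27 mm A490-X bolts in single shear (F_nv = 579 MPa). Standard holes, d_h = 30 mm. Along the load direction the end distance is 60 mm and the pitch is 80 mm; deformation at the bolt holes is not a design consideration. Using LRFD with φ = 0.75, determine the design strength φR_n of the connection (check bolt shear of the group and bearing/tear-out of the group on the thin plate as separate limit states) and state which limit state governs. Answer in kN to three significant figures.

620 kN (bearing governs)

Bolt shear: A_b = π·27²/4 = 572.6 mm²; R_n = 579 × 572.6 × 5 × 1 / 1000 = 1658 kN → 0.75 × 1658 = 1240 kN.
Bearing (1.5 l_c t F_u ≤ 3.0 d t F_u): upper limit = 3.0·27·5·450 / 1000 = 182.2 kN.
  Edge l_c = 60 − 30/2 = 45 → r_n = 151.9 kN; interior l_c = 80 − 30 = 50 → r_n = 168.8 kN.
  R_n,bearing = 1·151.9 + 4·168.8 = 826.9 kN → 0.75 × 826.9 = 620 kN.
Bearing governs: 620 kN.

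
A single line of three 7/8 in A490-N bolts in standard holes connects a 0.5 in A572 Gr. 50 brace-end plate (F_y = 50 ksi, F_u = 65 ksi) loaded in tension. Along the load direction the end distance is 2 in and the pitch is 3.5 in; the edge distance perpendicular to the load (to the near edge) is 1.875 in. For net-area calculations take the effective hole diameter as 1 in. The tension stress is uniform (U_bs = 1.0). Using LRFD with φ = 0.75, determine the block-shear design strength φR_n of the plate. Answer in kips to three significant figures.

129 kips

Shear plane L_v = 2 + 2·3.5 = 9 in; A_gv = 9 × 0.5 = 4.5 in².
A_nv = (9 − 2.5·1) × 0.5 = 3.25 in².
A_nt = (1.875 − 0.5·1) × 0.5 = 0.6875 in².
0.6 F_u A_nv = 126.8 kips; 0.6 F_y A_gv = 135 kips → shear rupture governs the shear term.
R_n = 126.8 + 1.0 × 65 × 0.6875 = 171.4 kips.
Design strength φR_n = 0.75 × 171.4 = 129 kips.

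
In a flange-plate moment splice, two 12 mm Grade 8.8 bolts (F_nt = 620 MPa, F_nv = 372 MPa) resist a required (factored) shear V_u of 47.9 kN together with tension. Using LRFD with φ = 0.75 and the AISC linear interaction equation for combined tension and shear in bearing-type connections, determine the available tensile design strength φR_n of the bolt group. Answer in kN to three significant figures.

A_b = π·12²/4 = 113.1 mm²; f_rv = 47.9 × 1000 / (2 × 113.1) = 211.8 MPa.
F'_nt = 1.3 F_nt − (F_nt / φF_nv) f_rv = 1.3·620 − (620/(0.75·372))·211.8 = 335.4 MPa, capped at F_nt → F'_nt = 335.4 MPa.
R_n = F'_nt · A_b · n = 335.4 × 113.1 × 2 / 1000 = 75.87 kN.
Design strength φR_n = 0.75 × 75.87 = 56.9 kN.

56.9 kN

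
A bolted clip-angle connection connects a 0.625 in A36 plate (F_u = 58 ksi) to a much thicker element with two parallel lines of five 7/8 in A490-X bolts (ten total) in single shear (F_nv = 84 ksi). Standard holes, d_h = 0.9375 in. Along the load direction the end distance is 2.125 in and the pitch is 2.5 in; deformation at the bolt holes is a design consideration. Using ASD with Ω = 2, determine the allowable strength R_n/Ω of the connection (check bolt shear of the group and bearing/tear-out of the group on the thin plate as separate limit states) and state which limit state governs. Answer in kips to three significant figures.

Bolt shear: A_b = π·0.875²/4 = 0.6013 in²; R_n = 84 × 0.6013 × 10 × 1 = 505.1 kips → 505.1 / 2 = 253 kips.
Bearing (1.2 l_c t F_u ≤ 2.4 d t F_u): upper limit = 2.4·0.875·0.625·58 = 76.12 kips.
  Edge l_c = 2.125 − 0.9375/2 = 1.656 → r_n = 72.05 kips; interior l_c = 2.5 − 0.9375 = 1.562 → r_n = 67.97 kips.
  R_n,bearing = 2·72.05 + 8·67.97 = 687.8 kips → 687.8 / 2 = 344 kips.
Bolt shear governs: 253 kips.

253 kips (bolt shear governs)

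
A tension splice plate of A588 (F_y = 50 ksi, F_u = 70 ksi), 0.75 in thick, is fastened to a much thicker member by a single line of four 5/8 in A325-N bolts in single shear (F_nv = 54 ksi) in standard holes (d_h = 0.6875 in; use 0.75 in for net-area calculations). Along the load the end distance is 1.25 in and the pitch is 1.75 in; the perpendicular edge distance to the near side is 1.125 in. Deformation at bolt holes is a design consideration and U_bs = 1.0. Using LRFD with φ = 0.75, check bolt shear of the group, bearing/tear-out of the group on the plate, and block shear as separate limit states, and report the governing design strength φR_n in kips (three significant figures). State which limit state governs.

Bolt shear: A_b = π·0.625²/4 = 0.3068 in²; R_n = 54 × 0.3068 × 4 × 1 = 66.27 kips → 0.75 × 66.27 = 49.7 kips.
Bearing: edge l_c = 0.9062, r_n = 57.09 kips; interior l_c = 1.062, r_n = 66.94 kips; R_n = 57.09 + 3·66.94 = 257.9 kips → 193 kips.
Block shear: A_gv = 4.875, A_nv = 2.906, A_nt = 0.5625 in²; R_n = min(0.6F_uA_nv, 0.6F_yA_gv) + U_bs·F_u·A_nt = 161.4 kips → 121 kips.
Bolt shear governs: 49.7 kips.

49.7 kips (bolt shear governs)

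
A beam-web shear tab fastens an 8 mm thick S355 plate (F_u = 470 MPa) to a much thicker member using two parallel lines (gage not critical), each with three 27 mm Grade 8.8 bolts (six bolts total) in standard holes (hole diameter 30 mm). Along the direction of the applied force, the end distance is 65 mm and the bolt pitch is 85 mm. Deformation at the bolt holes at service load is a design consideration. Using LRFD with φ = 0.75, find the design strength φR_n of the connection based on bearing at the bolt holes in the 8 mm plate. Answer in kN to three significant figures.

1070 kN

Per bolt r_n = 1.2 l_c t F_u ≤ 2.4 d t F_u; upper limit = 2.4 × 27 × 8 × 470 / 1000 = 243.6 kN.
Edge bolt: l_c = 65 − 30/2 = 50 mm → 1.2 × 50 × 8 × 470 / 1000 = 225.6 → r_n = 225.6 kN.
Interior bolts: l_c = 85 − 30 = 55 mm → 1.2 × 55 × 8 × 470 / 1000 = 248.2 → r_n = 243.6 kN.
R_n = 2 × 225.6 + 4 × 243.6 = 1426 kN.
Design strength φR_n = 0.75 × 1426 = 1070 kN.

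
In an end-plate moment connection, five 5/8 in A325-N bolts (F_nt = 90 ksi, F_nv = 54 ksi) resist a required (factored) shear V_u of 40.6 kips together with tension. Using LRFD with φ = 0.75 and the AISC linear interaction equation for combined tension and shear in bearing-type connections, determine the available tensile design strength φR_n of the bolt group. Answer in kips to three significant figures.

66.9 kips

A_b = π·0.625²/4 = 0.3068 in²; f_rv = 40.6 / (5 × 0.3068) = 26.47 ksi.
F'_nt = 1.3 F_nt − (F_nt / φF_nv) f_rv = 1.3·90 − (90/(0.75·54))·26.47 = 58.18 ksi, capped at F_nt → F'_nt = 58.18 ksi.
R_n = F'_nt · A_b · n = 58.18 × 0.3068 × 5 = 89.25 kips.
Design strength φR_n = 0.75 × 89.25 = 66.9 kips.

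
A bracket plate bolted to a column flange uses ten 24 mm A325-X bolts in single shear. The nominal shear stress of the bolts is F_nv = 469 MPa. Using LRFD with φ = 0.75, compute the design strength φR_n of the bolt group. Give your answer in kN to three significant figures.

A_b = π × 24² / 4 = 452.4 mm².
R_n = F_nv · A_b · n · n_s = 469 × 452.4 × 10 × 1 / 1000 = 2122 kN.
Design strength φR_n = 0.75 × 2122 = 1590 kN.

1590 kN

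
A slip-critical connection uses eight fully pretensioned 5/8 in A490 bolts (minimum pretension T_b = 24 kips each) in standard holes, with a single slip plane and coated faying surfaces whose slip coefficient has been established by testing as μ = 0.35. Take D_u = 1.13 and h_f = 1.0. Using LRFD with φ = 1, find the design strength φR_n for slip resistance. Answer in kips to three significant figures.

75.9 kips

R_n = μ · D_u · h_f · T_b · n_s · n_b = 0.35 × 1.13 × 1.0 × 24 × 1 × 8 = 75.94 kips.
Design strength φR_n = 1 × 75.94 = 75.9 kips.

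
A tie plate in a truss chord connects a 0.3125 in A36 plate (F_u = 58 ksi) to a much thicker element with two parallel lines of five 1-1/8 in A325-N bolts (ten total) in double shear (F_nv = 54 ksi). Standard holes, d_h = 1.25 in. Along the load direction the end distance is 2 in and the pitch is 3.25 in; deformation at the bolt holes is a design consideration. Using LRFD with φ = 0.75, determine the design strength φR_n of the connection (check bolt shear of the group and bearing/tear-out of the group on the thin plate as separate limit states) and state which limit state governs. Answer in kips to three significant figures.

306 kips (bearing governs)

Bolt shear: A_b = π·1.125²/4 = 0.994 in²; R_n = 54 × 0.994 × 10 × 2 = 1074 kips → 0.75 × 1074 = 805 kips.
Bearing (1.2 l_c t F_u ≤ 2.4 d t F_u): upper limit = 2.4·1.125·0.3125·58 = 48.94 kips.
  Edge l_c = 2 − 1.25/2 = 1.375 → r_n = 29.91 kips; interior l_c = 3.25 − 1.25 = 2 → r_n = 43.5 kips.
  R_n,bearing = 2·29.91 + 8·43.5 = 407.8 kips → 0.75 × 407.8 = 306 kips.
Bearing governs: 306 kips.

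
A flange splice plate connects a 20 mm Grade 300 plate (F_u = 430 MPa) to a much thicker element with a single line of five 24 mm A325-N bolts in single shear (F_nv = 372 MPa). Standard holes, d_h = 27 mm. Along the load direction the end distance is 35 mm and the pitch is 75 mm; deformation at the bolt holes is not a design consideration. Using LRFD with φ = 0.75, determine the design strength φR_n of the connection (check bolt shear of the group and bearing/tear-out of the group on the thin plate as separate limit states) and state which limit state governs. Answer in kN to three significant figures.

631 kN (bolt shear governs)

Bolt shear: A_b = π·24²/4 = 452.4 mm²; R_n = 372 × 452.4 × 5 × 1 / 1000 = 841.4 kN → 0.75 × 841.4 = 631 kN.
Bearing (1.5 l_c t F_u ≤ 3.0 d t F_u): upper limit = 3.0·24·20·430 / 1000 = 619.2 kN.
  Edge l_c = 35 − 27/2 = 21.5 → r_n = 277.4 kN; interior l_c = 75 − 27 = 48 → r_n = 619.2 kN.
  R_n,bearing = 1·277.4 + 4·619.2 = 2754 kN → 0.75 × 2754 = 2070 kN.
Bolt shear governs: 631 kN.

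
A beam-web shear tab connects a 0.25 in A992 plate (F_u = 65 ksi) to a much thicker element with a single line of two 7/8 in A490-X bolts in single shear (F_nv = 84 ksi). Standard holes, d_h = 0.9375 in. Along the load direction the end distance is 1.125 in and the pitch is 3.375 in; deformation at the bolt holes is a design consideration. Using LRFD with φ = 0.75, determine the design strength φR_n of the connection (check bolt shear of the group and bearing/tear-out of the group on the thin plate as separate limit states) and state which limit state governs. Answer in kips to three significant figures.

35.2 kips (bearing governs)

Bolt shear: A_b = π·0.875²/4 = 0.6013 in²; R_n = 84 × 0.6013 × 2 × 1 = 101 kips → 0.75 × 101 = 75.8 kips.
Bearing (1.2 l_c t F_u ≤ 2.4 d t F_u): upper limit = 2.4·0.875·0.25·65 = 34.12 kips.
  Edge l_c = 1.125 − 0.9375/2 = 0.6562 → r_n = 12.8 kips; interior l_c = 3.375 − 0.9375 = 2.438 → r_n = 34.12 kips.
  R_n,bearing = 1·12.8 + 1·34.12 = 46.92 kips → 0.75 × 46.92 = 35.2 kips.
Bearing governs: 35.2 kips.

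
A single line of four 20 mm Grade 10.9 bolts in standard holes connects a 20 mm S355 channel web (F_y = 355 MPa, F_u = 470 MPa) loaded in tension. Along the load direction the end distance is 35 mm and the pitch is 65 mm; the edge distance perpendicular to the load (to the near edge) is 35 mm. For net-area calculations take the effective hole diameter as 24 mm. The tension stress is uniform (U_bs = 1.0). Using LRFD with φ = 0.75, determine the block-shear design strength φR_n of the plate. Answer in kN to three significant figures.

780 kN

Shear plane L_v = 35 + 3·65 = 230 mm; A_gv = 230 × 20 = 4600 mm².
A_nv = (230 − 3.5·24) × 20 = 2920 mm².
A_nt = (35 − 0.5·24) × 20 = 460 mm².
0.6 F_u A_nv = 823.4 kN; 0.6 F_y A_gv = 979.8 kN → shear rupture governs the shear term.
R_n = 823.4 + 1.0 × 470 × 460 / 1000 = 1040 kN.
Design strength φR_n = 0.75 × 1040 = 780 kN.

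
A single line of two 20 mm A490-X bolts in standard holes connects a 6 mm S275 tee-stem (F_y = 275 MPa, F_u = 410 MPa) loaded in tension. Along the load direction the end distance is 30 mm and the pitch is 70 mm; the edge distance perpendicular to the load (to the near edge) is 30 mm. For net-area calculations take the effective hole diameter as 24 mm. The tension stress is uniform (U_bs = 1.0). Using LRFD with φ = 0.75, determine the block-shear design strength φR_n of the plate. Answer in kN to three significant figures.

Shear plane L_v = 30 + 1·70 = 100 mm; A_gv = 100 × 6 = 600 mm².
A_nv = (100 − 1.5·24) × 6 = 384 mm².
A_nt = (30 − 0.5·24) × 6 = 108 mm².
0.6 F_u A_nv = 94.46 kN; 0.6 F_y A_gv = 99 kN → shear rupture governs the shear term.
R_n = 94.46 + 1.0 × 410 × 108 / 1000 = 138.7 kN.
Design strength φR_n = 0.75 × 138.7 = 104 kN.

104 kN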